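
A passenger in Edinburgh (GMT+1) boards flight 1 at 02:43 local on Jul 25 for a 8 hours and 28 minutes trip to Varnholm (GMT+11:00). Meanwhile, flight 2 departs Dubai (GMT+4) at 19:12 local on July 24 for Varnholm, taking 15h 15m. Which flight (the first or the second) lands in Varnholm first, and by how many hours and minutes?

the second, by 3 hours 44 minutes

Flight 1 in UTC: 02:43 − 1:00 = 01:43 on Jul 25.
+8 hours and 28 minutes → arrive 10:11 UTC on Jul 25.
Flight 2 in UTC: 19:12 − 4:00 = 15:12 on Jul 24.
+15 hours 15 minutes → arrive 06:27 UTC on Jul 25.
Flight 2 lands earlier by 3 hours 44 minutes.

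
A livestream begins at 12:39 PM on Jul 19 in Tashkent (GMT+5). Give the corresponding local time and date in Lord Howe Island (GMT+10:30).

Lord Howe Island is 5:30 ahead of Tashkent.
Shift by the zone difference: 12:39 PM + 5:30 = 6:09 PM on Jul 19 in Lord Howe Island.

6:09 PM on Jul 19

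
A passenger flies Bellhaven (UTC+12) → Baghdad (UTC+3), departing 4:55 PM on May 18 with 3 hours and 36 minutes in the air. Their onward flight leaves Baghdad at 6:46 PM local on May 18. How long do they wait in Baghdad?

Convert departure to UTC: 4:55 PM − 12:00 = 4:55 AM UTC on May 18.
Add 3 hours and 36 minutes flight time → 8:31 AM UTC.
Baghdad is UTC+3:00, so local arrival = 8:31 AM + 3:00 = 11:31 AM on May 18.
Layover = 6:46 PM − 11:31 AM = 7 hours 15 minutes.

7 hours 15 minutes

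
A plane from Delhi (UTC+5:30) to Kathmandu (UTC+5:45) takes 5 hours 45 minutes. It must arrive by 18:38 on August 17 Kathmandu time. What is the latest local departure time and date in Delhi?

12:38 on August 17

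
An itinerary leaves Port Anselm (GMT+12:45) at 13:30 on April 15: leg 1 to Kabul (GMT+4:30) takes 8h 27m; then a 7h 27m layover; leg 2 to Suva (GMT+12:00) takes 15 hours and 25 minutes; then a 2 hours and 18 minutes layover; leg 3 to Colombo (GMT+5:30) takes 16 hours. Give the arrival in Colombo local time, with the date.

07:52 on Apr 17

Convert departure to UTC: 13:30 − 12:45 = 00:45 UTC on Apr 15.
Add 8 hours and 27 minutes leg 1 → 09:12 UTC.
Add 7 hours and 27 minutes layover in Kabul → 16:39 UTC.
Add 15 hours 25 minutes leg 2 → 08:04 UTC (Apr 16).
Add 2 hours 18 minutes layover in Suva → 10:22 UTC.
Add 16 hours leg 3 → 02:22 UTC (Apr 17).
Colombo is UTC+5:30, so local arrival = 02:22 + 5:30 = 07:52 on Apr 17.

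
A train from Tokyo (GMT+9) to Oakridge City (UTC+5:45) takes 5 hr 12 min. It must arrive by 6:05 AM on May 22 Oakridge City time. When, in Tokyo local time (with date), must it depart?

4:08 AM on May 22

Target arrival in UTC: 6:05 AM − 5:45 = 12:20 AM on May 22.
Subtract 5 hours 12 minutes → departure 7:08 PM UTC on May 21.
Tokyo is UTC+9:00: 7:08 PM + 9:00 = 4:08 AM on May 22.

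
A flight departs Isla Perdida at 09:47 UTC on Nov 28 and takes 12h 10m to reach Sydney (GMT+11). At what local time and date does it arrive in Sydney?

Departure is given in UTC: 09:47 on Nov 28.
Add 12 hours and 10 minutes → 21:57 UTC.
Sydney is UTC+11:00: 21:57 + 11:00 = 08:57 on Nov 29.

08:57 on November 29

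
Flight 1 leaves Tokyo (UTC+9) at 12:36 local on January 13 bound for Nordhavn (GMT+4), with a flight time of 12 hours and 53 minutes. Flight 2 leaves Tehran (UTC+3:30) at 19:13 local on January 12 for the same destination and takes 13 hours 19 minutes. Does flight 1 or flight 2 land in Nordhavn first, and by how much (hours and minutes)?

the second, by 11 hours 27 minutes

Flight 1 in UTC: 12:36 − 9:00 = 03:36 on Jan 13.
+12 hours 53 minutes → arrive 16:29 UTC on Jan 13.
Flight 2 in UTC: 19:13 − 3:30 = 15:43 on Jan 12.
+13 hours 19 minutes → arrive 05:02 UTC on Jan 13.
Flight 2 lands earlier by 11 hours 27 minutes.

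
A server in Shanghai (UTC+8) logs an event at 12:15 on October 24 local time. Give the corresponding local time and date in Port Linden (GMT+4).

08:15 on Oct 24

Port Linden is 4:00 behind Shanghai.
Shift by the zone difference: 12:15 − 4:00 = 08:15 on Oct 24 in Port Linden.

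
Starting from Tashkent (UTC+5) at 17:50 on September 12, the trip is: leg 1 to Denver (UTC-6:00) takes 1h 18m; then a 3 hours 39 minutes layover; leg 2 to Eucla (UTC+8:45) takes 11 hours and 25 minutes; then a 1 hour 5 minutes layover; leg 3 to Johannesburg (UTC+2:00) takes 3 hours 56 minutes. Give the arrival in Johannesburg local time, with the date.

12:13 on September 13

Convert departure to UTC: 17:50 − 5:00 = 12:50 UTC on Sep 12.
Add 1 hour and 18 minutes leg 1 → 14:08 UTC.
Add 3 hours and 39 minutes layover in Denver → 17:47 UTC.
Add 11 hours 25 minutes leg 2 → 05:12 UTC (Sep 13).
Add 1 hour and 5 minutes layover in Eucla → 06:17 UTC.
Add 3 hours 56 minutes leg 3 → 10:13 UTC.
Johannesburg is UTC+2:00, so local arrival = 10:13 + 2:00 = 12:13 on Sep 13.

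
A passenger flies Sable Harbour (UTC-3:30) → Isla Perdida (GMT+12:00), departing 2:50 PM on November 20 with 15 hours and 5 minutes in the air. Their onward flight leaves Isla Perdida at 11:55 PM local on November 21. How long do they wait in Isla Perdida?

2 hours 30 minutes

Convert departure to UTC: 2:50 PM + 3:30 = 6:20 PM UTC on Nov 20.
Add 15 hours and 5 minutes flight time → 9:25 AM UTC (Nov 21).
Isla Perdida is UTC+12:00, so local arrival = 9:25 AM + 12:00 = 9:25 PM on Nov 21.
Layover = 11:55 PM − 9:25 PM = 2 hours 30 minutes.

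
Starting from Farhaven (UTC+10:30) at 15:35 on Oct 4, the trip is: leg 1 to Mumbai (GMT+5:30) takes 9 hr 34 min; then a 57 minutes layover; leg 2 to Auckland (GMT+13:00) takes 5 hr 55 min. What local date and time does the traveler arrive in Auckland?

10:31 on October 5

Convert departure to UTC: 15:35 − 10:30 = 05:05 UTC on Oct 4.
Add 9 hours 34 minutes leg 1 → 14:39 UTC.
Add 57 minutes layover in Mumbai → 15:36 UTC.
Add 5 hours and 55 minutes leg 2 → 21:31 UTC.
Auckland is UTC+13:00, so local arrival = 21:31 + 13:00 = 10:31 on Oct 5.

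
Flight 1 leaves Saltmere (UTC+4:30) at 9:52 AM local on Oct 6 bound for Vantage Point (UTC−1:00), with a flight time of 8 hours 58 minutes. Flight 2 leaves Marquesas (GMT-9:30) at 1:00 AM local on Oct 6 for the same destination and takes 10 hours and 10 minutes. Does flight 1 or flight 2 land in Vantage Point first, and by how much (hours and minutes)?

the first, by 6 hours 20 minutes

Flight 1 in UTC: 9:52 AM − 4:30 = 5:22 AM on Oct 6.
+8 hours and 58 minutes → arrive 2:20 PM UTC on Oct 6.
Flight 2 in UTC: 1:00 AM + 9:30 = 10:30 AM on Oct 6.
+10 hours and 10 minutes → arrive 8:40 PM UTC on Oct 6.
Flight 1 lands earlier by 6 hours 20 minutes.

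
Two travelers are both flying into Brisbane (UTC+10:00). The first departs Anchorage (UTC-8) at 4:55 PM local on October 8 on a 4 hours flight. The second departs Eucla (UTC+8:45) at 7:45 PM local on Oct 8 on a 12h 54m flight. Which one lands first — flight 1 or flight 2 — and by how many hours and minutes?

Flight 1 in UTC: 4:55 PM + 8:00 = 12:55 AM on Oct 9.
+4 hours → arrive 4:55 AM UTC on Oct 9.
Flight 2 in UTC: 7:45 PM − 8:45 = 11:00 AM on Oct 8.
+12 hours and 54 minutes → arrive 11:54 PM UTC on Oct 8.
Flight 2 lands earlier by 5 hours 1 minute.

the second, by 5 hours 1 minute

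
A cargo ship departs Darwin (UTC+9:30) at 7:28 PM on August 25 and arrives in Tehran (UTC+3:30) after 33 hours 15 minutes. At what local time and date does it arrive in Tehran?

10:43 PM on August 26

Convert departure to UTC: 7:28 PM − 9:30 = 9:58 AM UTC on Aug 25.
Add 33 hours and 15 minutes travel time → 7:13 PM UTC (Aug 26).
Tehran is UTC+3:30, so local arrival = 7:13 PM + 3:30 = 10:43 PM on Aug 26.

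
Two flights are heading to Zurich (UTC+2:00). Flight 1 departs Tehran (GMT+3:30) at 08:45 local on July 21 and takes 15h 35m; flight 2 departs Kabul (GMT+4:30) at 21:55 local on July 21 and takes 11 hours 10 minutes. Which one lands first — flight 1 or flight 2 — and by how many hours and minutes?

Flight 1 in UTC: 08:45 − 3:30 = 05:15 on Jul 21.
+15 hours 35 minutes → arrive 20:50 UTC on Jul 21.
Flight 2 in UTC: 21:55 − 4:30 = 17:25 on Jul 21.
+11 hours and 10 minutes → arrive 04:35 UTC on Jul 22.
Flight 1 lands earlier by 7 hours 45 minutes.

the first, by 7 hours 45 minutes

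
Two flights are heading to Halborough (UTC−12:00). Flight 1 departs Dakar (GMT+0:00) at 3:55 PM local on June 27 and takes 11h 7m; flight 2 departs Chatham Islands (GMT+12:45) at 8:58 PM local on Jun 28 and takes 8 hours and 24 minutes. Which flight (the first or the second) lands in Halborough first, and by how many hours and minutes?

the first, by 13 hours 35 minutes

Flight 1 departs at 3:55 PM UTC (Jun 27).
+11 hours and 7 minutes → arrive 3:02 AM UTC on Jun 28.
Flight 2 in UTC: 8:58 PM − 12:45 = 8:13 AM on Jun 28.
+8 hours and 24 minutes → arrive 4:37 PM UTC on Jun 28.
Flight 1 lands earlier by 13 hours 35 minutes.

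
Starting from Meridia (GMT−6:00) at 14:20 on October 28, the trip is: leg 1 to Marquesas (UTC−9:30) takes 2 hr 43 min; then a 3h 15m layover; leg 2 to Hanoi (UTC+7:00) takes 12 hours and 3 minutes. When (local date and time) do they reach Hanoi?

21:21 on October 29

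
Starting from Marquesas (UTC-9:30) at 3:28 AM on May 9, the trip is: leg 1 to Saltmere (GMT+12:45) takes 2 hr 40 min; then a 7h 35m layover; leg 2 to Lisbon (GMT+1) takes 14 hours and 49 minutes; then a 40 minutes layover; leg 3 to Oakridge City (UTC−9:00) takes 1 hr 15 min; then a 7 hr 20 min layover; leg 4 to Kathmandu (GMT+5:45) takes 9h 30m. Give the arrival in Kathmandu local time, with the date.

Convert departure to UTC: 3:28 AM + 9:30 = 12:58 PM UTC on May 9.
Add 2 hours and 40 minutes leg 1 → 3:38 PM UTC.
Add 7 hours 35 minutes layover in Saltmere → 11:13 PM UTC.
Add 14 hours 49 minutes leg 2 → 2:02 PM UTC (May 10).
Add 40 minutes layover in Lisbon → 2:42 PM UTC.
Add 1 hour and 15 minutes leg 3 → 3:57 PM UTC.
Add 7 hours 20 minutes layover in Oakridge City → 11:17 PM UTC.
Add 9 hours and 30 minutes leg 4 → 8:47 AM UTC (May 11).
Kathmandu is UTC+5:45, so local arrival = 8:47 AM + 5:45 = 2:32 PM on May 11.

2:32 PM on May 11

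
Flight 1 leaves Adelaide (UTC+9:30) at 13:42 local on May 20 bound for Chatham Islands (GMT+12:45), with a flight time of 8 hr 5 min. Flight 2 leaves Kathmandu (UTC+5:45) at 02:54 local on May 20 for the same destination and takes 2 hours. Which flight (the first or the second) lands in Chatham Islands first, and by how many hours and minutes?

Flight 1 in UTC: 13:42 − 9:30 = 04:12 on May 20.
+8 hours and 5 minutes → arrive 12:17 UTC on May 20.
Flight 2 in UTC: 02:54 − 5:45 = 21:09 on May 19.
+2 hours → arrive 23:09 UTC on May 19.
Flight 2 lands earlier by 13 hours 8 minutes.

the second, by 13 hours 8 minutes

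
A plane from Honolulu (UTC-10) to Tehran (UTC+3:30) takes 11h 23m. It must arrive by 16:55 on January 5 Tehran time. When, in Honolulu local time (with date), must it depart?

Target arrival in UTC: 16:55 − 3:30 = 13:25 on Jan 5.
Subtract 11 hours and 23 minutes → departure 02:02 UTC on Jan 5.
Honolulu is UTC−10:00: 02:02 − 10:00 = 16:02 on Jan 4.

16:02 on January 4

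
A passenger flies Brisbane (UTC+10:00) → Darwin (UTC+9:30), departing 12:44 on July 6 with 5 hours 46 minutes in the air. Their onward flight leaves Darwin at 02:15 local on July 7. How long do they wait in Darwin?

Convert departure to UTC: 12:44 − 10:00 = 02:44 UTC on Jul 6.
Add 5 hours and 46 minutes flight time → 08:30 UTC.
Darwin is UTC+9:30, so local arrival = 08:30 + 9:30 = 18:00 on Jul 6.
Layover = 02:15 − 18:00 (+1 day) = 8 hours 15 minutes.

8 hours 15 minutes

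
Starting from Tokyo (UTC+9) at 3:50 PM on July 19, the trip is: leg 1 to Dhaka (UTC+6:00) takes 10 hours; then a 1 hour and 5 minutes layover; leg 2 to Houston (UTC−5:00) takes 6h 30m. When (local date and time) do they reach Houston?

7:25 PM on July 19

Convert departure to UTC: 3:50 PM − 9:00 = 6:50 AM UTC on Jul 19.
Add 10 hours leg 1 → 4:50 PM UTC.
Add 1 hour 5 minutes layover in Dhaka → 5:55 PM UTC.
Add 6 hours and 30 minutes leg 2 → 12:25 AM UTC (Jul 20).
Houston is UTC−5:00, so local arrival = 12:25 AM − 5:00 = 7:25 PM on Jul 19.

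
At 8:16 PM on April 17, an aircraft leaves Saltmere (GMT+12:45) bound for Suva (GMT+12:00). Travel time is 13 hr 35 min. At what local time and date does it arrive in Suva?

9:06 AM on April 18

Convert departure to UTC: 8:16 PM − 12:45 = 7:31 AM UTC on Apr 17.
Add 13 hours and 35 minutes travel time → 9:06 PM UTC.
Suva is UTC+12:00, so local arrival = 9:06 PM + 12:00 = 9:06 AM on Apr 18.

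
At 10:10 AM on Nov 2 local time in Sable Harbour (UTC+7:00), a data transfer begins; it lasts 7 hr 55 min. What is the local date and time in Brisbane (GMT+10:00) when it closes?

9:05 PM on November 2

Convert start to UTC: 10:10 AM − 7:00 = 3:10 AM UTC on Nov 2.
Add 7 hours and 55 minutes duration → 11:05 AM UTC.
Brisbane is UTC+10:00, so local end time = 11:05 AM + 10:00 = 9:05 PM on Nov 2.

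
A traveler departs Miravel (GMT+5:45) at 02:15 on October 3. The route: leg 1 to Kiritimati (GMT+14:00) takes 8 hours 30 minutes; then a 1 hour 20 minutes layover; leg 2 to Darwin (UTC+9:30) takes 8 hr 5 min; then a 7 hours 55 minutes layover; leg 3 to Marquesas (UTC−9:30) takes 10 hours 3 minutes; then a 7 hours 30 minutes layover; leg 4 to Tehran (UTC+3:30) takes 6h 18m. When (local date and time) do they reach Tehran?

Convert departure to UTC: 02:15 − 5:45 = 20:30 UTC on Oct 2.
Add 8 hours and 30 minutes leg 1 → 05:00 UTC (Oct 3).
Add 1 hour 20 minutes layover in Kiritimati → 06:20 UTC.
Add 8 hours and 5 minutes leg 2 → 14:25 UTC.
Add 7 hours and 55 minutes layover in Darwin → 22:20 UTC.
Add 10 hours and 3 minutes leg 3 → 08:23 UTC (Oct 4).
Add 7 hours 30 minutes layover in Marquesas → 15:53 UTC.
Add 6 hours 18 minutes leg 4 → 22:11 UTC.
Tehran is UTC+3:30, so local arrival = 22:11 + 3:30 = 01:41 on Oct 5.

01:41 on October 5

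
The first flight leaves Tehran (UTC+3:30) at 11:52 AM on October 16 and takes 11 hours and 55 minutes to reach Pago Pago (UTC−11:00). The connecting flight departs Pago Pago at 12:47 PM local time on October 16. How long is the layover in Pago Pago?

3 hours 30 minutes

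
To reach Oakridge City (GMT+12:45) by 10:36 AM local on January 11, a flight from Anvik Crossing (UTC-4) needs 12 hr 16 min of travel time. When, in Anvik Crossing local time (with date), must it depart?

5:35 AM on Jan 10

Target arrival in UTC: 10:36 AM − 12:45 = 9:51 PM on Jan 10.
Subtract 12 hours 16 minutes → departure 9:35 AM UTC on Jan 10.
Anvik Crossing is UTC−4:00: 9:35 AM − 4:00 = 5:35 AM on Jan 10.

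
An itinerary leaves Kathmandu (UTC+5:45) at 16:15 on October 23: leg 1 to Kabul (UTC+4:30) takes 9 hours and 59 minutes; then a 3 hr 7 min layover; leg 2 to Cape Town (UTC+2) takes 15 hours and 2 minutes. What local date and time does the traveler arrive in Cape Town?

16:38 on Oct 24

Convert departure to UTC: 16:15 − 5:45 = 10:30 UTC on Oct 23.
Add 9 hours 59 minutes leg 1 → 20:29 UTC.
Add 3 hours and 7 minutes layover in Kabul → 23:36 UTC.
Add 15 hours and 2 minutes leg 2 → 14:38 UTC (Oct 24).
Cape Town is UTC+2:00, so local arrival = 14:38 + 2:00 = 16:38 on Oct 24.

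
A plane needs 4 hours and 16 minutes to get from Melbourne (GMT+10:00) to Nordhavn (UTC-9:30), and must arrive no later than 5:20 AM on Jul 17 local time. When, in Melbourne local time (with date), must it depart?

8:34 PM on July 17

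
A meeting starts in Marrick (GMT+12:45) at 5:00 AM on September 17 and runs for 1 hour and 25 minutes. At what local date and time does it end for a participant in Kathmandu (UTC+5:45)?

Convert start to UTC: 5:00 AM − 12:45 = 4:15 PM UTC on Sep 16.
Add 1 hour 25 minutes duration → 5:40 PM UTC.
Kathmandu is UTC+5:45, so local end time = 5:40 PM + 5:45 = 11:25 PM on Sep 16.

11:25 PM on September 16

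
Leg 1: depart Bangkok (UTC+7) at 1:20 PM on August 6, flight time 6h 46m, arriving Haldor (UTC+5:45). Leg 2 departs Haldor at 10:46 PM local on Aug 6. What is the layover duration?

3 hours 55 minutes

Convert departure to UTC: 1:20 PM − 7:00 = 6:20 AM UTC on Aug 6.
Add 6 hours 46 minutes flight time → 1:06 PM UTC.
Haldor is UTC+5:45, so local arrival = 1:06 PM + 5:45 = 6:51 PM on Aug 6.
Layover = 10:46 PM − 6:51 PM = 3 hours 55 minutes.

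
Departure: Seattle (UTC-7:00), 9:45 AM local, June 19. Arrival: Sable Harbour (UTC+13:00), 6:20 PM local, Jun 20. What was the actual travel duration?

12 hours 35 minutes

Departure in UTC: 9:45 AM + 7:00 = 4:45 PM on Jun 19.
Arrival in UTC: 6:20 PM − 13:00 = 5:20 AM on Jun 20.
Elapsed = 5:20 AM − 4:45 PM (+1 day) = 12 hours 35 minutes.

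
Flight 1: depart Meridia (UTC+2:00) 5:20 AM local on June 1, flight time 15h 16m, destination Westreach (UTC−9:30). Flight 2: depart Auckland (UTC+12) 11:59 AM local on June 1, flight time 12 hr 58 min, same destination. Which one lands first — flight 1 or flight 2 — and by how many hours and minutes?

the second, by 5 hours 39 minutes

Flight 1 in UTC: 5:20 AM − 2:00 = 3:20 AM on Jun 1.
+15 hours 16 minutes → arrive 6:36 PM UTC on Jun 1.
Flight 2 in UTC: 11:59 AM − 12:00 = 11:59 PM on May 31.
+12 hours 58 minutes → arrive 12:57 PM UTC on Jun 1.
Flight 2 lands earlier by 5 hours 39 minutes.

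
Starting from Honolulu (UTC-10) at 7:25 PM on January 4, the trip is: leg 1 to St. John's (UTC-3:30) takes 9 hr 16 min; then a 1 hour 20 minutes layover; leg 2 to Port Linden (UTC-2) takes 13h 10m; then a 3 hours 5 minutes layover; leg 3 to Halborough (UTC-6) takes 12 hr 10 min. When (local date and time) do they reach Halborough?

2:26 PM on Jan 6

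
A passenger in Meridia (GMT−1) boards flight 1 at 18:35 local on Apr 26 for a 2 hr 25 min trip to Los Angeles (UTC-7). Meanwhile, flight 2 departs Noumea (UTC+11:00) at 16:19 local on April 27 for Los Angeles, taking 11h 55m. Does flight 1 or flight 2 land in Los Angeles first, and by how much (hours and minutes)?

the first, by 19 hours 14 minutes

Flight 1 in UTC: 18:35 + 1:00 = 19:35 on Apr 26.
+2 hours and 25 minutes → arrive 22:00 UTC on Apr 26.
Flight 2 in UTC: 16:19 − 11:00 = 05:19 on Apr 27.
+11 hours 55 minutes → arrive 17:14 UTC on Apr 27.
Flight 1 lands earlier by 19 hours 14 minutes.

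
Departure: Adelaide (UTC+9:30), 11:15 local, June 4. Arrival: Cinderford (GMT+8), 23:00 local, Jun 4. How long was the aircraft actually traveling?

13 hours 15 minutes

Departure in UTC: 11:15 − 9:30 = 01:45 on Jun 4.
Arrival in UTC: 23:00 − 8:00 = 15:00 on Jun 4.
Elapsed = 15:00 − 01:45 = 13 hours 15 minutes.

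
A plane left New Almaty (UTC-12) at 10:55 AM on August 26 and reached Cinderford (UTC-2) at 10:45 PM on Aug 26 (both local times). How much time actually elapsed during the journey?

Departure in UTC: 10:55 AM + 12:00 = 10:55 PM on Aug 26.
Arrival in UTC: 10:45 PM + 2:00 = 12:45 AM on Aug 27.
Elapsed = 12:45 AM − 10:55 PM (+1 day) = 1 hour 50 minutes.

1 hour 50 minutes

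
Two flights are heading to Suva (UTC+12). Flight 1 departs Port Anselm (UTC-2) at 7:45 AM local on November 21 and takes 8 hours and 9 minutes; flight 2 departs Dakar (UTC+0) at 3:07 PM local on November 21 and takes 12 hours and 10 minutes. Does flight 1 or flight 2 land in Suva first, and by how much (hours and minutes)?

Flight 1 in UTC: 7:45 AM + 2:00 = 9:45 AM on Nov 21.
+8 hours and 9 minutes → arrive 5:54 PM UTC on Nov 21.
Flight 2 departs at 3:07 PM UTC (Nov 21).
+12 hours 10 minutes → arrive 3:17 AM UTC on Nov 22.
Flight 1 lands earlier by 9 hours 23 minutes.

the first, by 9 hours 23 minutes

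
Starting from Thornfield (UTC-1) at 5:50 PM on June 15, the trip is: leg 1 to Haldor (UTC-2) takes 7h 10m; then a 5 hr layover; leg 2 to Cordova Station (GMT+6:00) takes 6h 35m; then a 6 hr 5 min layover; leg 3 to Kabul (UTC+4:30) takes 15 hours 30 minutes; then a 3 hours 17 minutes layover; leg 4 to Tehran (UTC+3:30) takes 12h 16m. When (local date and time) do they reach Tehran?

Convert departure to UTC: 5:50 PM + 1:00 = 6:50 PM UTC on Jun 15.
Add 7 hours and 10 minutes leg 1 → 2:00 AM UTC (Jun 16).
Add 5 hours layover in Haldor → 7:00 AM UTC.
Add 6 hours 35 minutes leg 2 → 1:35 PM UTC.
Add 6 hours and 5 minutes layover in Cordova Station → 7:40 PM UTC.
Add 15 hours 30 minutes leg 3 → 11:10 AM UTC (Jun 17).
Add 3 hours and 17 minutes layover in Kabul → 2:27 PM UTC.
Add 12 hours 16 minutes leg 4 → 2:43 AM UTC (Jun 18).
Tehran is UTC+3:30, so local arrival = 2:43 AM + 3:30 = 6:13 AM on Jun 18.

6:13 AM on June 18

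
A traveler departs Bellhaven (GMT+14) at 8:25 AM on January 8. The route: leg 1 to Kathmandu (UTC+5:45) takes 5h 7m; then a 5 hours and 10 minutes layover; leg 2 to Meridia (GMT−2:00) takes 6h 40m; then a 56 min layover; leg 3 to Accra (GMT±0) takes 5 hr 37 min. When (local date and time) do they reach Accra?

Convert departure to UTC: 8:25 AM − 14:00 = 6:25 PM UTC on Jan 7.
Add 5 hours and 7 minutes leg 1 → 11:32 PM UTC.
Add 5 hours 10 minutes layover in Kathmandu → 4:42 AM UTC (Jan 8).
Add 6 hours and 40 minutes leg 2 → 11:22 AM UTC.
Add 56 minutes layover in Meridia → 12:18 PM UTC.
Add 5 hours 37 minutes leg 3 → 5:55 PM UTC.
Accra is UTC+0, so local arrival is the same: 5:55 PM on Jan 8.

5:55 PM on January 8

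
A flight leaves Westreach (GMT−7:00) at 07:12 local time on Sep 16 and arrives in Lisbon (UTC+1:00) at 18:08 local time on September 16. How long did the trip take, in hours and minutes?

Departure in UTC: 07:12 + 7:00 = 14:12 on Sep 16.
Arrival in UTC: 18:08 − 1:00 = 17:08 on Sep 16.
Elapsed = 17:08 − 14:12 = 2 hours 56 minutes.

2 hours 56 minutes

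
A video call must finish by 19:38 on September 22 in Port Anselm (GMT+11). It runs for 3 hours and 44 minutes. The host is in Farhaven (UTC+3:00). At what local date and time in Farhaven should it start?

Target end time in UTC: 19:38 − 11:00 = 08:38 on Sep 22.
Subtract 3 hours and 44 minutes → start 04:54 UTC on Sep 22.
Farhaven is UTC+3:00: 04:54 + 3:00 = 07:54 on Sep 22.

07:54 on September 22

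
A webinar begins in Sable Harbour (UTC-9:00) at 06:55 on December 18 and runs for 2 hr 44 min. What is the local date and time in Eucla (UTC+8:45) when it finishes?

03:24 on Dec 19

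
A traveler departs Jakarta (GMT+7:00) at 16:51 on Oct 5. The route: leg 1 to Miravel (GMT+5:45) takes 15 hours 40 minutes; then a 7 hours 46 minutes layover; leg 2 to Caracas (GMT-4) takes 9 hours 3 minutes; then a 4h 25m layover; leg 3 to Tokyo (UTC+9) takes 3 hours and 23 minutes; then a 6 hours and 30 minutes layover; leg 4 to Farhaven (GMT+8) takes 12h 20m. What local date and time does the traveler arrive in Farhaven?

04:58 on October 8

Convert departure to UTC: 16:51 − 7:00 = 09:51 UTC on Oct 5.
Add 15 hours and 40 minutes leg 1 → 01:31 UTC (Oct 6).
Add 7 hours and 46 minutes layover in Miravel → 09:17 UTC.
Add 9 hours 3 minutes leg 2 → 18:20 UTC.
Add 4 hours and 25 minutes layover in Caracas → 22:45 UTC.
Add 3 hours 23 minutes leg 3 → 02:08 UTC (Oct 7).
Add 6 hours and 30 minutes layover in Tokyo → 08:38 UTC.
Add 12 hours 20 minutes leg 4 → 20:58 UTC.
Farhaven is UTC+8:00, so local arrival = 20:58 + 8:00 = 04:58 on Oct 8.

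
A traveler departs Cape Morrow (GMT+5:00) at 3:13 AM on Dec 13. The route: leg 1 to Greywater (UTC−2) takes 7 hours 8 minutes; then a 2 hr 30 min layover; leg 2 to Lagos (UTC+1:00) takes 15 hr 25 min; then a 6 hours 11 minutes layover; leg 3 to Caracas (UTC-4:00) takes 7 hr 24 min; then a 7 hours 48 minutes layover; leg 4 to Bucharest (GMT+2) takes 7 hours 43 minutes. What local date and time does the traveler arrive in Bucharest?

6:22 AM on December 15

Convert departure to UTC: 3:13 AM − 5:00 = 10:13 PM UTC on Dec 12.
Add 7 hours and 8 minutes leg 1 → 5:21 AM UTC (Dec 13).
Add 2 hours and 30 minutes layover in Greywater → 7:51 AM UTC.
Add 15 hours and 25 minutes leg 2 → 11:16 PM UTC.
Add 6 hours 11 minutes layover in Lagos → 5:27 AM UTC (Dec 14).
Add 7 hours and 24 minutes leg 3 → 12:51 PM UTC.
Add 7 hours and 48 minutes layover in Caracas → 8:39 PM UTC.
Add 7 hours 43 minutes leg 4 → 4:22 AM UTC (Dec 15).
Bucharest is UTC+2:00, so local arrival = 4:22 AM + 2:00 = 6:22 AM on Dec 15.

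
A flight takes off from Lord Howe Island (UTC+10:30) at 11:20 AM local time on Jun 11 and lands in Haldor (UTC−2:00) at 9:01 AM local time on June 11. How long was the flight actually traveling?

10 hours 11 minutes

Departure in UTC: 11:20 AM − 10:30 = 12:50 AM on Jun 11.
Arrival in UTC: 9:01 AM + 2:00 = 11:01 AM on Jun 11.
Elapsed = 11:01 AM − 12:50 AM = 10 hours 11 minutes.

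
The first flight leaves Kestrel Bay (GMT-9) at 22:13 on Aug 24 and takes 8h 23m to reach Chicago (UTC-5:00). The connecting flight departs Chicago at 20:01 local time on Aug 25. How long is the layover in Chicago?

Convert departure to UTC: 22:13 + 9:00 = 07:13 UTC on Aug 25.
Add 8 hours and 23 minutes flight time → 15:36 UTC.
Chicago is UTC−5:00, so local arrival = 15:36 − 5:00 = 10:36 on Aug 25.
Layover = 20:01 − 10:36 = 9 hours 25 minutes.

9 hours 25 minutes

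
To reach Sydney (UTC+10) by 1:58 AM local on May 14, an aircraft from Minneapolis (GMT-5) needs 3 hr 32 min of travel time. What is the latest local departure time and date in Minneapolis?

7:26 AM on May 13

Target arrival in UTC: 1:58 AM − 10:00 = 3:58 PM on May 13.
Subtract 3 hours and 32 minutes → departure 12:26 PM UTC on May 13.
Minneapolis is UTC−5:00: 12:26 PM − 5:00 = 7:26 AM on May 13.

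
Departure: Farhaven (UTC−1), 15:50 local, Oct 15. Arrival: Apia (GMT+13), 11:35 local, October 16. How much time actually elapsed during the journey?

Apia is 14:00 ahead of Farhaven.
Clock-face elapsed time (ignoring zones) is 19 hours 45 minutes.
Actual elapsed = 19 hours 45 minutes − 14:00 = 5 hours 45 minutes.

5 hours 45 minutes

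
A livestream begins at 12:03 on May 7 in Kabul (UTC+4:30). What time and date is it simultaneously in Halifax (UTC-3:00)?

04:33 on May 7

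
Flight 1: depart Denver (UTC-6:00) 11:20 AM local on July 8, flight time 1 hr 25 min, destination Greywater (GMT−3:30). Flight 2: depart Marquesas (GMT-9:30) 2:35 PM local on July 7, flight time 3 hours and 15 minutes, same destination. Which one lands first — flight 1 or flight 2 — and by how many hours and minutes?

Flight 1 in UTC: 11:20 AM + 6:00 = 5:20 PM on Jul 8.
+1 hour and 25 minutes → arrive 6:45 PM UTC on Jul 8.
Flight 2 in UTC: 2:35 PM + 9:30 = 12:05 AM on Jul 8.
+3 hours and 15 minutes → arrive 3:20 AM UTC on Jul 8.
Flight 2 lands earlier by 15 hours 25 minutes.

the second, by 15 hours 25 minutes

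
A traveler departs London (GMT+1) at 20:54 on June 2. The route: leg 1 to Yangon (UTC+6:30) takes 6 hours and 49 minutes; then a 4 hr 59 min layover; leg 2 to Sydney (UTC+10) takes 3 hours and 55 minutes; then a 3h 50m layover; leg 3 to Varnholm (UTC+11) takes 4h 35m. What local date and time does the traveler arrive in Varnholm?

Convert departure to UTC: 20:54 − 1:00 = 19:54 UTC on Jun 2.
Add 6 hours 49 minutes leg 1 → 02:43 UTC (Jun 3).
Add 4 hours 59 minutes layover in Yangon → 07:42 UTC.
Add 3 hours 55 minutes leg 2 → 11:37 UTC.
Add 3 hours 50 minutes layover in Sydney → 15:27 UTC.
Add 4 hours 35 minutes leg 3 → 20:02 UTC.
Varnholm is UTC+11:00, so local arrival = 20:02 + 11:00 = 07:02 on Jun 4.

07:02 on June 4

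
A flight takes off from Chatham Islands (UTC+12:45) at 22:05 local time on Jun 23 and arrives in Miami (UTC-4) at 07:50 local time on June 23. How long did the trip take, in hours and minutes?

2 hours 30 minutes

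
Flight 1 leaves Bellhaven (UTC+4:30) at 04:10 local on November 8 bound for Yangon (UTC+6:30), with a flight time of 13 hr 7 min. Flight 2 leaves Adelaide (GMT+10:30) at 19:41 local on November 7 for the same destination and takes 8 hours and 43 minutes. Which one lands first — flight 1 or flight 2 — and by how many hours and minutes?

Flight 1 in UTC: 04:10 − 4:30 = 23:40 on Nov 7.
+13 hours 7 minutes → arrive 12:47 UTC on Nov 8.
Flight 2 in UTC: 19:41 − 10:30 = 09:11 on Nov 7.
+8 hours 43 minutes → arrive 17:54 UTC on Nov 7.
Flight 2 lands earlier by 18 hours 53 minutes.

the second, by 18 hours 53 minutes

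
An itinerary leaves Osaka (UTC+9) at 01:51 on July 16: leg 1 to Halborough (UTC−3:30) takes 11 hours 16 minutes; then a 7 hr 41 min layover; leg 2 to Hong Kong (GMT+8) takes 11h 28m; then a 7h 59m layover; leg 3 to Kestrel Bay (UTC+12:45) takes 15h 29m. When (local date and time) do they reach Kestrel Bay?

11:29 on July 18

Convert departure to UTC: 01:51 − 9:00 = 16:51 UTC on Jul 15.
Add 11 hours and 16 minutes leg 1 → 04:07 UTC (Jul 16).
Add 7 hours and 41 minutes layover in Halborough → 11:48 UTC.
Add 11 hours and 28 minutes leg 2 → 23:16 UTC.
Add 7 hours and 59 minutes layover in Hong Kong → 07:15 UTC (Jul 17).
Add 15 hours and 29 minutes leg 3 → 22:44 UTC.
Kestrel Bay is UTC+12:45, so local arrival = 22:44 + 12:45 = 11:29 on Jul 18.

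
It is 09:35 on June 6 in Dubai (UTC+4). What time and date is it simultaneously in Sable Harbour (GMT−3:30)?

In UTC: 09:35 − 4:00 = 05:35 on Jun 6.
Sable Harbour is UTC−3:30: 05:35 − 3:30 = 02:05 on Jun 6.

02:05 on June 6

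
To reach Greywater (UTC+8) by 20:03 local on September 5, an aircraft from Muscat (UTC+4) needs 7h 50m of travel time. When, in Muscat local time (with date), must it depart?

08:13 on September 5

Target arrival in UTC: 20:03 − 8:00 = 12:03 on Sep 5.
Subtract 7 hours 50 minutes → departure 04:13 UTC on Sep 5.
Muscat is UTC+4:00: 04:13 + 4:00 = 08:13 on Sep 5.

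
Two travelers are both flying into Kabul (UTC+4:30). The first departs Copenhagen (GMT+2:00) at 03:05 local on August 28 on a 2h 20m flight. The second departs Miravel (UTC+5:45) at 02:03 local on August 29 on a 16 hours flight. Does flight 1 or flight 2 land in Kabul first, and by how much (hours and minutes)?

Flight 1 in UTC: 03:05 − 2:00 = 01:05 on Aug 28.
+2 hours 20 minutes → arrive 03:25 UTC on Aug 28.
Flight 2 in UTC: 02:03 − 5:45 = 20:18 on Aug 28.
+16 hours → arrive 12:18 UTC on Aug 29.
Flight 1 lands earlier by 32 hours 53 minutes.

the first, by 32 hours 53 minutes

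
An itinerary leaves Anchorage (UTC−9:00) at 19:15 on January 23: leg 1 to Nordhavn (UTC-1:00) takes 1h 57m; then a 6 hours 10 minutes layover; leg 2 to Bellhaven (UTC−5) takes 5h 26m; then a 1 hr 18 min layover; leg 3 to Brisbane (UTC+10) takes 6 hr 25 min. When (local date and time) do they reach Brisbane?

Convert departure to UTC: 19:15 + 9:00 = 04:15 UTC on Jan 24.
Add 1 hour and 57 minutes leg 1 → 06:12 UTC.
Add 6 hours 10 minutes layover in Nordhavn → 12:22 UTC.
Add 5 hours 26 minutes leg 2 → 17:48 UTC.
Add 1 hour and 18 minutes layover in Bellhaven → 19:06 UTC.
Add 6 hours and 25 minutes leg 3 → 01:31 UTC (Jan 25).
Brisbane is UTC+10:00, so local arrival = 01:31 + 10:00 = 11:31 on Jan 25.

11:31 on January 25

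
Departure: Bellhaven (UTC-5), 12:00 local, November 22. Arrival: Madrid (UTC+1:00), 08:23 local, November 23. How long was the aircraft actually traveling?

Departure in UTC: 12:00 + 5:00 = 17:00 on Nov 22.
Arrival in UTC: 08:23 − 1:00 = 07:23 on Nov 23.
Elapsed = 07:23 − 17:00 (+1 day) = 14 hours 23 minutes.

14 hours 23 minutes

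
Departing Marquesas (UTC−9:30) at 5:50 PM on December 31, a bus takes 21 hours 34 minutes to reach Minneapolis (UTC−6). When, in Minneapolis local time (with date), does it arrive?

6:54 PM on January 1

Convert departure to UTC: 5:50 PM + 9:30 = 3:20 AM UTC on Jan 1.
Add 21 hours and 34 minutes travel time → 12:54 AM UTC (Jan 2).
Minneapolis is UTC−6:00, so local arrival = 12:54 AM − 6:00 = 6:54 PM on Jan 1.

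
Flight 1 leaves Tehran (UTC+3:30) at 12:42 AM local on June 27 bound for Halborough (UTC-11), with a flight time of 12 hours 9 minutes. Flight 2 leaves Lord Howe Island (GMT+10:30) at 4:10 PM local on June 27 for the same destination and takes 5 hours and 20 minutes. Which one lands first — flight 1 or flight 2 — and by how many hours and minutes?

the first, by 1 hour 39 minutes

Flight 1 in UTC: 12:42 AM − 3:30 = 9:12 PM on Jun 26.
+12 hours and 9 minutes → arrive 9:21 AM UTC on Jun 27.
Flight 2 in UTC: 4:10 PM − 10:30 = 5:40 AM on Jun 27.
+5 hours 20 minutes → arrive 11:00 AM UTC on Jun 27.
Flight 1 lands earlier by 1 hour 39 minutes.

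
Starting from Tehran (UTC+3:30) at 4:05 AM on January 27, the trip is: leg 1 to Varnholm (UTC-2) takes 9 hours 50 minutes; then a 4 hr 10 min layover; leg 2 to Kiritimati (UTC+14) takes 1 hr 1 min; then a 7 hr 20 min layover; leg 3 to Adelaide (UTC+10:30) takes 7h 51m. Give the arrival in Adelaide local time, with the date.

5:17 PM on January 28

Convert departure to UTC: 4:05 AM − 3:30 = 12:35 AM UTC on Jan 27.
Add 9 hours 50 minutes leg 1 → 10:25 AM UTC.
Add 4 hours and 10 minutes layover in Varnholm → 2:35 PM UTC.
Add 1 hour and 1 minute leg 2 → 3:36 PM UTC.
Add 7 hours and 20 minutes layover in Kiritimati → 10:56 PM UTC.
Add 7 hours 51 minutes leg 3 → 6:47 AM UTC (Jan 28).
Adelaide is UTC+10:30, so local arrival = 6:47 AM + 10:30 = 5:17 PM on Jan 28.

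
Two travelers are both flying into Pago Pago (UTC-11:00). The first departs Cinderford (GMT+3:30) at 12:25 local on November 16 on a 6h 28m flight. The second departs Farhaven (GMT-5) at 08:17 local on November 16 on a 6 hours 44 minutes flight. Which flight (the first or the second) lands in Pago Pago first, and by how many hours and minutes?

the first, by 4 hours 38 minutes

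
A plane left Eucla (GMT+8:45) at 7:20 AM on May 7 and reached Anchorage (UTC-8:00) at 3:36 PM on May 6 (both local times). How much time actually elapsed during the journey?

Departure in UTC: 7:20 AM − 8:45 = 10:35 PM on May 6.
Arrival in UTC: 3:36 PM + 8:00 = 11:36 PM on May 6.
Elapsed = 11:36 PM − 10:35 PM = 1 hour 1 minute.

1 hour 1 minute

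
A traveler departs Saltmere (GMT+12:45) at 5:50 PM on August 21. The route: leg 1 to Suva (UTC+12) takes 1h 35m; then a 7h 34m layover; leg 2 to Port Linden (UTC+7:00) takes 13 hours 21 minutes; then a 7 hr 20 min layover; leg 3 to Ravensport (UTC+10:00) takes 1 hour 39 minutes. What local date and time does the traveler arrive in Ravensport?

10:34 PM on August 22

Convert departure to UTC: 5:50 PM − 12:45 = 5:05 AM UTC on Aug 21.
Add 1 hour and 35 minutes leg 1 → 6:40 AM UTC.
Add 7 hours and 34 minutes layover in Suva → 2:14 PM UTC.
Add 13 hours 21 minutes leg 2 → 3:35 AM UTC (Aug 22).
Add 7 hours and 20 minutes layover in Port Linden → 10:55 AM UTC.
Add 1 hour 39 minutes leg 3 → 12:34 PM UTC.
Ravensport is UTC+10:00, so local arrival = 12:34 PM + 10:00 = 10:34 PM on Aug 22.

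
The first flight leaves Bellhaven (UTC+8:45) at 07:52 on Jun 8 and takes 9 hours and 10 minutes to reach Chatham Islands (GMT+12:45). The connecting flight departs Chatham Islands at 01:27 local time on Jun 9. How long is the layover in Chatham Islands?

4 hours 25 minutes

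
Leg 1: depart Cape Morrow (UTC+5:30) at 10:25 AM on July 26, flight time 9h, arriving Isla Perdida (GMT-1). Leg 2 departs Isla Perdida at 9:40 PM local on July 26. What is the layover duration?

Convert departure to UTC: 10:25 AM − 5:30 = 4:55 AM UTC on Jul 26.
Add 9 hours flight time → 1:55 PM UTC.
Isla Perdida is UTC−1:00, so local arrival = 1:55 PM − 1:00 = 12:55 PM on Jul 26.
Layover = 9:40 PM − 12:55 PM = 8 hours 45 minutes.

8 hours 45 minutes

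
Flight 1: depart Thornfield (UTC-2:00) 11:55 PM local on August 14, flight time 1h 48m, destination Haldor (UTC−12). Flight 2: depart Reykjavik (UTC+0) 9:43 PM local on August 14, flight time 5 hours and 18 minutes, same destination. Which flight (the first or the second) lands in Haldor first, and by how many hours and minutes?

the second, by 42 minutes

Flight 1 in UTC: 11:55 PM + 2:00 = 1:55 AM on Aug 15.
+1 hour and 48 minutes → arrive 3:43 AM UTC on Aug 15.
Flight 2 departs at 9:43 PM UTC (Aug 14).
+5 hours and 18 minutes → arrive 3:01 AM UTC on Aug 15.
Flight 2 lands earlier by 42 minutes.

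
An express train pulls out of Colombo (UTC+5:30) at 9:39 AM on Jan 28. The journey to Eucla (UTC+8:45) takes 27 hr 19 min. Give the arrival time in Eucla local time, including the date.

Eucla is 3:15 ahead of Colombo.
After 27 hours 19 minutes it is 12:58 PM (Jan 29) in Colombo.
Shift by the zone difference: 12:58 PM + 3:15 = 4:13 PM on Jan 29 in Eucla.

4:13 PM on Jan 29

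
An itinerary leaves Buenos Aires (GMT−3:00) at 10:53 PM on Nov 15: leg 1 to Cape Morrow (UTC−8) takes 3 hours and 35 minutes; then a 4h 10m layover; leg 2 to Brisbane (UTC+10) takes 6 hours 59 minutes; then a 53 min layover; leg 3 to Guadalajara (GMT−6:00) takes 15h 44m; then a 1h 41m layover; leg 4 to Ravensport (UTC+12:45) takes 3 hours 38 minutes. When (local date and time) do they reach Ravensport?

Convert departure to UTC: 10:53 PM + 3:00 = 1:53 AM UTC on Nov 16.
Add 3 hours 35 minutes leg 1 → 5:28 AM UTC.
Add 4 hours 10 minutes layover in Cape Morrow → 9:38 AM UTC.
Add 6 hours 59 minutes leg 2 → 4:37 PM UTC.
Add 53 minutes layover in Brisbane → 5:30 PM UTC.
Add 15 hours 44 minutes leg 3 → 9:14 AM UTC (Nov 17).
Add 1 hour and 41 minutes layover in Guadalajara → 10:55 AM UTC.
Add 3 hours 38 minutes leg 4 → 2:33 PM UTC.
Ravensport is UTC+12:45, so local arrival = 2:33 PM + 12:45 = 3:18 AM on Nov 18.

3:18 AM on November 18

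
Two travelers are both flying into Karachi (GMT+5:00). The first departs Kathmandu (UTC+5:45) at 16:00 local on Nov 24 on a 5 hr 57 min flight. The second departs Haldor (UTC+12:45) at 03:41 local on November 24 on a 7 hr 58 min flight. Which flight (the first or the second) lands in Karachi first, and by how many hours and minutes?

Flight 1 in UTC: 16:00 − 5:45 = 10:15 on Nov 24.
+5 hours and 57 minutes → arrive 16:12 UTC on Nov 24.
Flight 2 in UTC: 03:41 − 12:45 = 14:56 on Nov 23.
+7 hours 58 minutes → arrive 22:54 UTC on Nov 23.
Flight 2 lands earlier by 17 hours 18 minutes.

the second, by 17 hours 18 minutes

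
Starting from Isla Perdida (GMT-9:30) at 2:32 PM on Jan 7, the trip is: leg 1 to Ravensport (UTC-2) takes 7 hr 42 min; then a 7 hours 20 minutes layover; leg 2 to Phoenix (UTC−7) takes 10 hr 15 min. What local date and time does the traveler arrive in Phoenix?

Convert departure to UTC: 2:32 PM + 9:30 = 12:02 AM UTC on Jan 8.
Add 7 hours and 42 minutes leg 1 → 7:44 AM UTC.
Add 7 hours and 20 minutes layover in Ravensport → 3:04 PM UTC.
Add 10 hours 15 minutes leg 2 → 1:19 AM UTC (Jan 9).
Phoenix is UTC−7:00, so local arrival = 1:19 AM − 7:00 = 6:19 PM on Jan 8.

6:19 PM on Jan 8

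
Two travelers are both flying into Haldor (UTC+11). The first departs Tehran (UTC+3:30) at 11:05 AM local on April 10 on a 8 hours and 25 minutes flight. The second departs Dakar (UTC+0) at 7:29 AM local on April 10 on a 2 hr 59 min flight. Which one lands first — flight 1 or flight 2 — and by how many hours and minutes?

Flight 1 in UTC: 11:05 AM − 3:30 = 7:35 AM on Apr 10.
+8 hours 25 minutes → arrive 4:00 PM UTC on Apr 10.
Flight 2 departs at 7:29 AM UTC (Apr 10).
+2 hours 59 minutes → arrive 10:28 AM UTC on Apr 10.
Flight 2 lands earlier by 5 hours 32 minutes.

the second, by 5 hours 32 minutes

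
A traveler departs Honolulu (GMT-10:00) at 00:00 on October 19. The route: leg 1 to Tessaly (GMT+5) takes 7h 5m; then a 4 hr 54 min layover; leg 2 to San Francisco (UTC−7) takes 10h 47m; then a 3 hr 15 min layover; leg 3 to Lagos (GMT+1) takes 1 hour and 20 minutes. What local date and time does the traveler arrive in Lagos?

14:21 on October 20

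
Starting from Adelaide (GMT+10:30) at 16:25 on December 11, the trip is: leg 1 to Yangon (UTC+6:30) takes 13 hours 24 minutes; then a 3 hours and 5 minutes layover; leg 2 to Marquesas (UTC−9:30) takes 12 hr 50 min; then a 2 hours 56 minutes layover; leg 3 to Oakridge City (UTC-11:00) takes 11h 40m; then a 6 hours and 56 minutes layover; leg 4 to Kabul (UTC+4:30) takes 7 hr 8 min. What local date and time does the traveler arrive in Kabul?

20:24 on December 13

Convert departure to UTC: 16:25 − 10:30 = 05:55 UTC on Dec 11.
Add 13 hours 24 minutes leg 1 → 19:19 UTC.
Add 3 hours 5 minutes layover in Yangon → 22:24 UTC.
Add 12 hours 50 minutes leg 2 → 11:14 UTC (Dec 12).
Add 2 hours 56 minutes layover in Marquesas → 14:10 UTC.
Add 11 hours 40 minutes leg 3 → 01:50 UTC (Dec 13).
Add 6 hours 56 minutes layover in Oakridge City → 08:46 UTC.
Add 7 hours and 8 minutes leg 4 → 15:54 UTC.
Kabul is UTC+4:30, so local arrival = 15:54 + 4:30 = 20:24 on Dec 13.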